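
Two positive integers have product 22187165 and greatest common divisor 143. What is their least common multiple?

Since gcd(u,v)·lcm(u,v) = uv, lcm = 22187165/143 = 155155.

155155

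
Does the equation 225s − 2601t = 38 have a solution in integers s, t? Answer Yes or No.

By Bézout, 225s − 2601t = 38 has integer solutions iff gcd(225, 2601) | 38.
Euclid: 2601 = 11·225 + 126; 225 = 1·126 + 99; 126 = 1·99 + 27; 99 = 3·27 + 18; 27 = 1·18 + 9; 18 = 2·9 + 0. gcd = 9; 38 mod 9 = 2. No.

No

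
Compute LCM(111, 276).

10212

111 = 3 · 37; 276 = 2² · 3 · 23
max exponents: 2² · 3 · 23 · 37 = 10212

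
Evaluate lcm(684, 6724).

1149804

684 = 2² · 3² · 19; 6724 = 2² · 41²
max exponents: 2² · 3² · 19 · 41² = 1149804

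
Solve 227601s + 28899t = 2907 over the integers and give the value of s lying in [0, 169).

136

gcd(227601, 28899) = 171 (Euclid: 227601 = 7·28899 + 25308; 28899 = 1·25308 + 3591; 25308 = 7·3591 + 171; 3591 = 21·171 + 0), and 171 | 2907.
Extended Euclid: 227601·(8) + 28899·(-63) = 171. Scale by 17: s₀ = 136.
General solution s = s₀ + 169k; reducing mod 169 gives s = 136 (and t = -1071).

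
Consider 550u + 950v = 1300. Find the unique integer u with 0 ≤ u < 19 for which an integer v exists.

gcd(550, 950) = 50 (Euclid: 950 = 1·550 + 400; 550 = 1·400 + 150; 400 = 2·150 + 100; 150 = 1·100 + 50; 100 = 2·50 + 0), and 50 | 1300.
Extended Euclid: 550·(7) + 950·(-4) = 50. Scale by 26: u₀ = 182.
General solution u = u₀ + 19t; reducing mod 19 gives u = 11 (and v = -5).

11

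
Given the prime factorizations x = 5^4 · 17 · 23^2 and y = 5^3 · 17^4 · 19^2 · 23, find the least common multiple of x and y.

9968701155625

max exponent per prime: 5^4 · 17^4 · 19^2 · 23^2 = 9968701155625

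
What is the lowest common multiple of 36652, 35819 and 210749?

36652 = 2² · 7² · 11 · 17; 35819 = 7² · 17 · 43; 210749 = 7² · 11 · 17 · 23
lcm takes max exponent of each prime: 2² · 7² · 11 · 17 · 23 · 43 = 36248828

36248828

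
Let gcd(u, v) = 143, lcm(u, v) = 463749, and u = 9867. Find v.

u·v = gcd·lcm = 143·463749 = 66316107, so v = 66316107/9867 = 6721.

6721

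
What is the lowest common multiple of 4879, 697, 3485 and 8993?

lcm(4879, 697) = 4879·697/gcd = 3400663/697 = 4879
lcm(4879, 3485) = 4879·3485/gcd = 17003315/697 = 24395
lcm(24395, 8993) = 24395·8993/gcd = 219384235/17 = 12904955

12904955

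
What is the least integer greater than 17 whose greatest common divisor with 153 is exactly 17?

Multiples of 17 above 17: 17·2, 17·3, … . Need the cofactor coprime to 153/17 = 9.
Checking s = 2, 3, … the first with gcd(s, 9) = 1 is s = 2, giving 34.

34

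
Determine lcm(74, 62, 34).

38998

74 = 2 · 37; 62 = 2 · 31; 34 = 2 · 17
lcm takes max exponent of each prime: 2 · 17 · 31 · 37 = 38998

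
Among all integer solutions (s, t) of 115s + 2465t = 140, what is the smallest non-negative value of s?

237

gcd(115, 2465) = 5 (Euclid: 2465 = 21·115 + 50; 115 = 2·50 + 15; 50 = 3·15 + 5; 15 = 3·5 + 0), and 5 | 140.
Extended Euclid: 115·(-150) + 2465·(7) = 5. Scale by 28: s₀ = -4200.
General solution s = s₀ + 493k; reducing mod 493 gives s = 237 (and t = -11).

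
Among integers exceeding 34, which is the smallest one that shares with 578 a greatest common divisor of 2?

Multiples of 2 above 34: 2·18, 2·19, … . Need the cofactor coprime to 578/2 = 289.
Checking s = 18, 19, … the first with gcd(s, 289) = 1 is s = 18, giving 36.

36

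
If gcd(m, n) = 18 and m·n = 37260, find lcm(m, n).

2070

For any two positive integers, gcd × lcm equals their product. Hence lcm = 37260 / 18 = 2070.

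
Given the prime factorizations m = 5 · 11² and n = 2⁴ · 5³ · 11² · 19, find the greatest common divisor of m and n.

605

min exponent per shared prime: 5 · 11² = 605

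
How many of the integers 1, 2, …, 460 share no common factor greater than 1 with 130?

130 = 2·5·13. Inclusion–exclusion on these primes:
460 − ⌊460/2⌋ − ⌊460/5⌋ − ⌊460/13⌋ + ⌊460/10⌋ + ⌊460/26⌋ + ⌊460/65⌋ − ⌊460/130⌋ = 170

170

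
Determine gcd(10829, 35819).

10829 = 7² · 13 · 17
35819 = 7² · 17 · 43
Common: 7² · 17 = 833

833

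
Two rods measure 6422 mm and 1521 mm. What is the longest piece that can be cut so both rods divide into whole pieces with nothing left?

6422 = 2 · 13² · 19
1521 = 3² · 13²
Common: 13² = 169

169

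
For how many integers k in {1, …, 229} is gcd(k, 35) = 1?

Prime factors of 35: 5, 7. Count integers ≤ 229 divisible by none of them.
By inclusion–exclusion: 229 − ⌊229/5⌋ − ⌊229/7⌋ + ⌊229/35⌋ = 158.

158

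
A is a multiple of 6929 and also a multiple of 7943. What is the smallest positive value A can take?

gcd first: 7943 = 1·6929 + 1014; 6929 = 6·1014 + 845; 1014 = 1·845 + 169; 845 = 5·169 + 0 → gcd = 169
lcm = 6929·7943/gcd = 55037047/169 = 325663

325663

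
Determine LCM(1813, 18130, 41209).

lcm(1813, 18130) = 1813·18130/gcd = 32869690/1813 = 18130
lcm(18130, 41209) = 18130·41209/gcd = 747119170/49 = 15247330

15247330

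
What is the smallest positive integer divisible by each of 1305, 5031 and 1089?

1305 = 3² · 5 · 29; 5031 = 3² · 13 · 43; 1089 = 3² · 11²
lcm takes max exponent of each prime: 3² · 5 · 11² · 13 · 29 · 43 = 88268895

88268895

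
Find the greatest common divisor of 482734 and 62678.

14

482734 = 2 · 7 · 29² · 41
62678 = 2 · 7 · 11² · 37
Common: 2 · 7 = 14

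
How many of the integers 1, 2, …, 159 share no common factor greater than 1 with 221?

221 = 13·17. Inclusion–exclusion on these primes:
159 − ⌊159/13⌋ − ⌊159/17⌋ + ⌊159/221⌋ = 138

138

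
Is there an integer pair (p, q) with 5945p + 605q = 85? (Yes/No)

Yes

gcd(5945, 605): 5945 = 9·605 + 500; 605 = 1·500 + 105; 500 = 4·105 + 80; 105 = 1·80 + 25; 80 = 3·25 + 5; 25 = 5·5 + 0 → 5
5 divides 85, so a solution exists.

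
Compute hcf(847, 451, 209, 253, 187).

11

gcd(847, 451): 847 = 1·451 + 396; 451 = 1·396 + 55; 396 = 7·55 + 11; 55 = 5·11 + 0 → 11
gcd(11, 209): 209 = 19·11 + 0 → 11
gcd(11, 253): 253 = 23·11 + 0 → 11
gcd(11, 187): 187 = 17·11 + 0 → 11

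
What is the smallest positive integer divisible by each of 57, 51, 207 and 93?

57 = 3 · 19; 51 = 3 · 17; 207 = 3² · 23; 93 = 3 · 31
lcm takes max exponent of each prime: 3² · 17 · 19 · 23 · 31 = 2072691

2072691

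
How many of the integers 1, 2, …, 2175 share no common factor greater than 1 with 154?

848

154 = 2·7·11. Inclusion–exclusion on these primes:
2175 − ⌊2175/2⌋ − ⌊2175/7⌋ − ⌊2175/11⌋ + ⌊2175/14⌋ + ⌊2175/22⌋ + ⌊2175/77⌋ − ⌊2175/154⌋ = 848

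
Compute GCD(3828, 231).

33

Euclid: 3828 = 16·231 + 132; 231 = 1·132 + 99; 132 = 1·99 + 33; 99 = 3·33 + 0. Last nonzero remainder: 33.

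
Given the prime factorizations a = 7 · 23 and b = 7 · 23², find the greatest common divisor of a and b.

min exponent per shared prime: 7 · 23 = 161

161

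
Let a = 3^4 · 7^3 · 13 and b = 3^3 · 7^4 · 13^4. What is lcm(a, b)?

max exponent per prime: 3^4 · 7^4 · 13^4 = 5554571841

5554571841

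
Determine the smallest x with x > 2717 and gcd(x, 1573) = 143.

2860

gcd(x, 1573) = 143 forces 143 | x; write x = 143s. Then gcd(143s, 143·11) = 143·gcd(s, 11), so need gcd(s, 11) = 1.
143s > 2717 gives s ≥ 20. The least s ≥ 20 coprime to 11 is 20, so x = 143·20 = 2860.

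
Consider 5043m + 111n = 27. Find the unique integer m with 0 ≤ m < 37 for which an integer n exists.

Euclid: 5043 = 45·111 + 48; 111 = 2·48 + 15; 48 = 3·15 + 3; 15 = 5·3 + 0 → gcd = 3; 27 = 3·9.
Back-substitution yields 5043·(7) + 111·(-318) = 3, so one solution is m = 7·9 = 63, n = -318·9 = -2862.
Solutions in m differ by 111/3 = 37; the one in [0, 37) is 63 mod 37 = 26.

26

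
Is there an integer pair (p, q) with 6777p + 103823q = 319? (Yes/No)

By Bézout, 6777p + 103823q = 319 has integer solutions iff gcd(6777, 103823) | 319.
Euclid: 103823 = 15·6777 + 2168; 6777 = 3·2168 + 273; 2168 = 7·273 + 257; 273 = 1·257 + 16; 257 = 16·16 + 1; 16 = 16·1 + 0. gcd = 1; 319 mod 1 = 0. Yes.

Yes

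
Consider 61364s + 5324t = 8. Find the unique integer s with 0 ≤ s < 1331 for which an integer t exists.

1061

Euclid: 61364 = 11·5324 + 2800; 5324 = 1·2800 + 2524; 2800 = 1·2524 + 276; 2524 = 9·276 + 40; 276 = 6·40 + 36; 40 = 1·36 + 4; 36 = 9·4 + 0 → gcd = 4; 8 = 4·2.
Back-substitution yields 61364·(-135) + 5324·(1556) = 4, so one solution is s = -135·2 = -270, t = 1556·2 = 3112.
Solutions in s differ by 5324/4 = 1331; the one in [0, 1331) is -270 mod 1331 = 1061.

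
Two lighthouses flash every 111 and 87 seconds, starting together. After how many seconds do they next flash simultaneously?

3219

gcd first: 111 = 1·87 + 24; 87 = 3·24 + 15; 24 = 1·15 + 9; 15 = 1·9 + 6; 9 = 1·6 + 3; 6 = 2·3 + 0 → gcd = 3
lcm = 111·87/gcd = 9657/3 = 3219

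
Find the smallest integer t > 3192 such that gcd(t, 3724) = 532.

4256

gcd(t, 3724) = 532 forces 532 | t; write t = 532s. Then gcd(532s, 532·7) = 532·gcd(s, 7), so need gcd(s, 7) = 1.
532s > 3192 gives s ≥ 7. The least s ≥ 7 coprime to 7 is 8, so t = 532·8 = 4256.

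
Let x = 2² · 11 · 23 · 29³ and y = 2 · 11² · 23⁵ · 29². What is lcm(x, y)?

max exponent per prime: 2² · 11² · 23⁵ · 29³ = 75976369202668

75976369202668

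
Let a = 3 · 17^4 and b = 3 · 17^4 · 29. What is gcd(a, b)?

250563

min exponent per shared prime: 3 · 17^4 = 250563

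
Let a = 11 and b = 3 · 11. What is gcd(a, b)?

11

min exponent per shared prime: 11 = 11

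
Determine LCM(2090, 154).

14630

2090 = 2 · 5 · 11 · 19; 154 = 2 · 7 · 11
max exponents: 2 · 5 · 7 · 11 · 19 = 14630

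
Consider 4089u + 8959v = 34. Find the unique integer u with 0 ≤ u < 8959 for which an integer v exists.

6137

gcd(4089, 8959) = 1 (Euclid: 8959 = 2·4089 + 781; 4089 = 5·781 + 184; 781 = 4·184 + 45; 184 = 4·45 + 4; 45 = 11·4 + 1; 4 = 4·1 + 0), and 1 | 34.
Extended Euclid: 4089·(-2191) + 8959·(1000) = 1. Scale by 34: u₀ = -74494.
General solution u = u₀ + 8959t; reducing mod 8959 gives u = 6137 (and v = -2801).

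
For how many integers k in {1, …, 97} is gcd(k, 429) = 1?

54

Prime factors of 429: 3, 11, 13. Count integers ≤ 97 divisible by none of them.
By inclusion–exclusion: 97 − ⌊97/3⌋ − ⌊97/11⌋ − ⌊97/13⌋ + ⌊97/33⌋ + ⌊97/39⌋ + ⌊97/143⌋ − ⌊97/429⌋ = 54.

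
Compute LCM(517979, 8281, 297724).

17157536396

lcm(517979, 8281) = 517979·8281/gcd = 4289384099/49 = 87538451
lcm(87538451, 297724) = 87538451·297724/gcd = 26062297785524/1519 = 17157536396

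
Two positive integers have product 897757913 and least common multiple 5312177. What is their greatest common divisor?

169

From gcd × lcm = mn: gcd = 897757913 / 5312177 = 169.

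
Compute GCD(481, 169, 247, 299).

13

481 = 13 · 37; 169 = 13²; 247 = 13 · 19; 299 = 13 · 23
gcd takes min exponent of each prime: 13 = 13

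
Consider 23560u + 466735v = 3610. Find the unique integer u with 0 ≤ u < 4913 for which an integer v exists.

Euclid: 466735 = 19·23560 + 19095; 23560 = 1·19095 + 4465; 19095 = 4·4465 + 1235; 4465 = 3·1235 + 760; 1235 = 1·760 + 475; 760 = 1·475 + 285; 475 = 1·285 + 190; 285 = 1·190 + 95; 190 = 2·95 + 0 → gcd = 95; 3610 = 95·38.
Back-substitution yields 23560·(1882) + 466735·(-95) = 95, so one solution is u = 1882·38 = 71516, v = -95·38 = -3610.
Solutions in u differ by 466735/95 = 4913; the one in [0, 4913) is 71516 mod 4913 = 2734.

2734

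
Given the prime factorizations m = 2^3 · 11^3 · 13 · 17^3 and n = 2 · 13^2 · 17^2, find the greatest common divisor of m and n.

min exponent per shared prime: 2 · 13 · 17^2 = 7514

7514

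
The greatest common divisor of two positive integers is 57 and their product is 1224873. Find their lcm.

21489

Since gcd(p,q)·lcm(p,q) = pq, lcm = 1224873/57 = 21489.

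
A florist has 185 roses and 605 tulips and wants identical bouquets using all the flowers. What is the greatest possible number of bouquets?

Euclid: 605 = 3·185 + 50; 185 = 3·50 + 35; 50 = 1·35 + 15; 35 = 2·15 + 5; 15 = 3·5 + 0. Last nonzero remainder: 5.

5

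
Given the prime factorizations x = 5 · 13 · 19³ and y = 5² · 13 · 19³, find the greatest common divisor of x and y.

445835

min exponent per shared prime: 5 · 13 · 19³ = 445835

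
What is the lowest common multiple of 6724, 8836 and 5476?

6724 = 2² · 41²; 8836 = 2² · 47²; 5476 = 2² · 37²
lcm takes max exponent of each prime: 2² · 37² · 41² · 47² = 20334189604

20334189604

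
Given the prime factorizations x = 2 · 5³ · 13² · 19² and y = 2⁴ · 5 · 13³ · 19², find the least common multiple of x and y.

max exponent per prime: 2⁴ · 5³ · 13³ · 19² = 1586234000

1586234000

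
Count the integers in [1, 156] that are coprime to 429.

87

Prime factors of 429: 3, 11, 13. Count integers ≤ 156 divisible by none of them.
By inclusion–exclusion: 156 − ⌊156/3⌋ − ⌊156/11⌋ − ⌊156/13⌋ + ⌊156/33⌋ + ⌊156/39⌋ + ⌊156/143⌋ − ⌊156/429⌋ = 87.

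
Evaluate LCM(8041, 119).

56287

8041 = 11 · 17 · 43; 119 = 7 · 17
max exponents: 7 · 11 · 17 · 43 = 56287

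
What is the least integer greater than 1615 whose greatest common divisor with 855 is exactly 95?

1805

Multiples of 95 above 1615: 95·18, 95·19, … . Need the cofactor coprime to 855/95 = 9.
Checking s = 18, 19, … the first with gcd(s, 9) = 1 is s = 19, giving 1805.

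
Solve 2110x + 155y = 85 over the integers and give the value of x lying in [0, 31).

27

gcd(2110, 155) = 5 (Euclid: 2110 = 13·155 + 95; 155 = 1·95 + 60; 95 = 1·60 + 35; 60 = 1·35 + 25; 35 = 1·25 + 10; 25 = 2·10 + 5; 10 = 2·5 + 0), and 5 | 85.
Extended Euclid: 2110·(-13) + 155·(177) = 5. Scale by 17: x₀ = -221.
General solution x = x₀ + 31t; reducing mod 31 gives x = 27 (and y = -367).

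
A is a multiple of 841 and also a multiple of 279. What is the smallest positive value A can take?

gcd first: 841 = 3·279 + 4; 279 = 69·4 + 3; 4 = 1·3 + 1; 3 = 3·1 + 0 → gcd = 1
lcm = 841·279/gcd = 234639/1 = 234639

234639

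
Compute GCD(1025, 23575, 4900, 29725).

gcd(1025, 23575): 23575 = 23·1025 + 0 → 1025
gcd(1025, 4900): 4900 = 4·1025 + 800; 1025 = 1·800 + 225; 800 = 3·225 + 125; 225 = 1·125 + 100; 125 = 1·100 + 25; 100 = 4·25 + 0 → 25
gcd(25, 29725): 29725 = 1189·25 + 0 → 25

25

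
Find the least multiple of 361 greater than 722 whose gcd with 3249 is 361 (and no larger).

3249 = 361·9. Any t with gcd(t, 3249) = 361 is a multiple of 361, say 361s, with s coprime to 9.
Need s > 722/361, so s ≥ 3. First s ≥ 3 with gcd(s, 9) = 1 is s = 4. Thus t = 361·4 = 1444.

1444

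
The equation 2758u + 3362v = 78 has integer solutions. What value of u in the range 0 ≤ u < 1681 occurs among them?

473

gcd(2758, 3362) = 2 (Euclid: 3362 = 1·2758 + 604; 2758 = 4·604 + 342; 604 = 1·342 + 262; 342 = 1·262 + 80; 262 = 3·80 + 22; 80 = 3·22 + 14; 22 = 1·14 + 8; 14 = 1·8 + 6; 8 = 1·6 + 2; 6 = 3·2 + 0), and 2 | 78.
Extended Euclid: 2758·(-462) + 3362·(379) = 2. Scale by 39: u₀ = -18018.
General solution u = u₀ + 1681t; reducing mod 1681 gives u = 473 (and v = -388).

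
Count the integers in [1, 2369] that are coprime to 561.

Prime factors of 561: 3, 11, 17. Count integers ≤ 2369 divisible by none of them.
By inclusion–exclusion: 2369 − ⌊2369/3⌋ − ⌊2369/11⌋ − ⌊2369/17⌋ + ⌊2369/33⌋ + ⌊2369/51⌋ + ⌊2369/187⌋ − ⌊2369/561⌋ = 1351.

1351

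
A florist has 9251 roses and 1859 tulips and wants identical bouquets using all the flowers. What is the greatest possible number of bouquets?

Euclid: 9251 = 4·1859 + 1815; 1859 = 1·1815 + 44; 1815 = 41·44 + 11; 44 = 4·11 + 0. Last nonzero remainder: 11.

11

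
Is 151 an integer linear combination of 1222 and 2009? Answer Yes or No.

Yes

By Bézout, 1222m − 2009n = 151 has integer solutions iff gcd(1222, 2009) | 151.
Euclid: 2009 = 1·1222 + 787; 1222 = 1·787 + 435; 787 = 1·435 + 352; 435 = 1·352 + 83; 352 = 4·83 + 20; 83 = 4·20 + 3; 20 = 6·3 + 2; 3 = 1·2 + 1; 2 = 2·1 + 0. gcd = 1; 151 mod 1 = 0. Yes.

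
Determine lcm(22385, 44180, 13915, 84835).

1642282419580

22385 = 5 · 11² · 37; 44180 = 2² · 5 · 47²; 13915 = 5 · 11² · 23; 84835 = 5 · 19² · 47
lcm takes max exponent of each prime: 2² · 5 · 11² · 19² · 23 · 37 · 47² = 1642282419580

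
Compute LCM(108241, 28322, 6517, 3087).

74888267706

lcm(108241, 28322) = 108241·28322/gcd = 3065601602/49 = 62563298
lcm(62563298, 6517) = 62563298·6517/gcd = 407725013066/49 = 8320918634
lcm(8320918634, 3087) = 8320918634·3087/gcd = 25686675823158/343 = 74888267706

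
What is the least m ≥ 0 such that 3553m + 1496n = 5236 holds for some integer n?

gcd(3553, 1496) = 187 (Euclid: 3553 = 2·1496 + 561; 1496 = 2·561 + 374; 561 = 1·374 + 187; 374 = 2·187 + 0), and 187 | 5236.
Extended Euclid: 3553·(3) + 1496·(-7) = 187. Scale by 28: m₀ = 84.
General solution m = m₀ + 8t; reducing mod 8 gives m = 4 (and n = -6).

4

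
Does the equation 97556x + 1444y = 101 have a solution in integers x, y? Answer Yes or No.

By Bézout, 97556x + 1444y = 101 has integer solutions iff gcd(97556, 1444) | 101.
Euclid: 97556 = 67·1444 + 808; 1444 = 1·808 + 636; 808 = 1·636 + 172; 636 = 3·172 + 120; 172 = 1·120 + 52; 120 = 2·52 + 16; 52 = 3·16 + 4; 16 = 4·4 + 0. gcd = 4; 101 mod 4 = 1. No.

No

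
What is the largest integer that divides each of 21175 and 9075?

3025

Euclid: 21175 = 2·9075 + 3025; 9075 = 3·3025 + 0. Last nonzero remainder: 3025.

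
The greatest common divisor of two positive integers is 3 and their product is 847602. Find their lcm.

For any two positive integers, gcd × lcm equals their product. Hence lcm = 847602 / 3 = 282534.

282534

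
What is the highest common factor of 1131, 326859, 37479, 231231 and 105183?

39

1131 = 3 · 13 · 29; 326859 = 3 · 13 · 17² · 29; 37479 = 3 · 13 · 31²; 231231 = 3 · 7² · 11² · 13; 105183 = 3² · 13 · 29 · 31
gcd takes min exponent of each prime: 3 · 13 = 39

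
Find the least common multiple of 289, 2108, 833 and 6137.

633903004

lcm(289, 2108) = 289·2108/gcd = 609212/17 = 35836
lcm(35836, 833) = 35836·833/gcd = 29851388/17 = 1755964
lcm(1755964, 6137) = 1755964·6137/gcd = 10776351068/17 = 633903004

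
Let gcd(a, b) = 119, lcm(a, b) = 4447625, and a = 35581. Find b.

a·b = gcd·lcm = 119·4447625 = 529267375, so b = 529267375/35581 = 14875.

14875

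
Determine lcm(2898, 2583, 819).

1544634

lcm(2898, 2583) = 2898·2583/gcd = 7485534/63 = 118818
lcm(118818, 819) = 118818·819/gcd = 97311942/63 = 1544634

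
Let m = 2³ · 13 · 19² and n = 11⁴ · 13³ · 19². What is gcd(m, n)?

min exponent per shared prime: 13 · 19² = 4693

4693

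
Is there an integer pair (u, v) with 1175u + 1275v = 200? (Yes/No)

Yes

gcd(1175, 1275): 1275 = 1·1175 + 100; 1175 = 11·100 + 75; 100 = 1·75 + 25; 75 = 3·25 + 0 → 25
25 divides 200, so a solution exists.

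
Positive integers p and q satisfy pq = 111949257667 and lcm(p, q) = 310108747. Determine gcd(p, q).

gcd·lcm = product, so gcd = 111949257667/310108747 = 361.

361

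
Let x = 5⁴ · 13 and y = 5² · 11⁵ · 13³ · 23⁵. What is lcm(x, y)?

max exponent per prime: 5⁴ · 11⁵ · 13³ · 23⁵ = 1423353193659450625

1423353193659450625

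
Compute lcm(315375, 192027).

315375 = 3 · 5³ · 29²; 192027 = 3 · 11² · 23²
max exponents: 3 · 5³ · 11² · 23² · 29² = 20186838375

20186838375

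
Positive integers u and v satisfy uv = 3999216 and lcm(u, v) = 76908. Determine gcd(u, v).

52

From gcd × lcm = uv: gcd = 3999216 / 76908 = 52.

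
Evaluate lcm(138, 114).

2622

138 = 2 · 3 · 23; 114 = 2 · 3 · 19
max exponents: 2 · 3 · 19 · 23 = 2622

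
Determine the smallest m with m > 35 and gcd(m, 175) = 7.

Multiples of 7 above 35: 7·6, 7·7, … . Need the cofactor coprime to 175/7 = 25.
Checking s = 6, 7, … the first with gcd(s, 25) = 1 is s = 6, giving 42.

42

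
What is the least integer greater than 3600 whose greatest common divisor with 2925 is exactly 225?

Multiples of 225 above 3600: 225·17, 225·18, … . Need the cofactor coprime to 2925/225 = 13.
Checking s = 17, 18, … the first with gcd(s, 13) = 1 is s = 17, giving 3825.

3825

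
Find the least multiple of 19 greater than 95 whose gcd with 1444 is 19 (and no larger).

133

gcd(x, 1444) = 19 forces 19 | x; write x = 19s. Then gcd(19s, 19·76) = 19·gcd(s, 76), so need gcd(s, 76) = 1.
19s > 95 gives s ≥ 6. The least s ≥ 6 coprime to 76 is 7, so x = 19·7 = 133.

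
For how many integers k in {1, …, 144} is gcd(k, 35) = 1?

100

Prime factors of 35: 5, 7. Count integers ≤ 144 divisible by none of them.
By inclusion–exclusion: 144 − ⌊144/5⌋ − ⌊144/7⌋ + ⌊144/35⌋ = 100.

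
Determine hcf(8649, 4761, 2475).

8649 = 3² · 31²; 4761 = 3² · 23²; 2475 = 3² · 5² · 11
gcd takes min exponent of each prime: 3² = 9

9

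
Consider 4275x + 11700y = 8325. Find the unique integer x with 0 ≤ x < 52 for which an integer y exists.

43

gcd(4275, 11700) = 225 (Euclid: 11700 = 2·4275 + 3150; 4275 = 1·3150 + 1125; 3150 = 2·1125 + 900; 1125 = 1·900 + 225; 900 = 4·225 + 0), and 225 | 8325.
Extended Euclid: 4275·(11) + 11700·(-4) = 225. Scale by 37: x₀ = 407.
General solution x = x₀ + 52t; reducing mod 52 gives x = 43 (and y = -15).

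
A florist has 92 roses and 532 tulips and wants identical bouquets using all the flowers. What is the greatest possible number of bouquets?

4

92 = 2² · 23
532 = 2² · 7 · 19
Common: 2² = 4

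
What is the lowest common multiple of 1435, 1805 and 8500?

1435 = 5 · 7 · 41; 1805 = 5 · 19²; 8500 = 2² · 5³ · 17
lcm takes max exponent of each prime: 2² · 5³ · 7 · 17 · 19² · 41 = 880659500

880659500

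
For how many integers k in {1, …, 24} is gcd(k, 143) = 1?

143 = 11·13. Inclusion–exclusion on these primes:
24 − ⌊24/11⌋ − ⌊24/13⌋ + ⌊24/143⌋ = 21

21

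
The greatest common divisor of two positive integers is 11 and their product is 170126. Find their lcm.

gcd·lcm = product, so lcm = 170126/11 = 15466.

15466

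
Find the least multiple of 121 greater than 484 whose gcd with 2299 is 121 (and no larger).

605

2299 = 121·19. Any k with gcd(k, 2299) = 121 is a multiple of 121, say 121s, with s coprime to 19.
Need s > 484/121, so s ≥ 5. First s ≥ 5 with gcd(s, 19) = 1 is s = 5. Thus k = 121·5 = 605.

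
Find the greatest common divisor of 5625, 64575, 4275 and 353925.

5625 = 3² · 5⁴; 64575 = 3² · 5² · 7 · 41; 4275 = 3² · 5² · 19; 353925 = 3² · 5² · 11² · 13
gcd takes min exponent of each prime: 3² · 5² = 225

225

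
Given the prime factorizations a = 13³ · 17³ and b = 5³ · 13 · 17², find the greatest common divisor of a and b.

min exponent per shared prime: 13 · 17² = 3757

3757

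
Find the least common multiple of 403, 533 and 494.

627874

403 = 13 · 31; 533 = 13 · 41; 494 = 2 · 13 · 19
lcm takes max exponent of each prime: 2 · 13 · 19 · 31 · 41 = 627874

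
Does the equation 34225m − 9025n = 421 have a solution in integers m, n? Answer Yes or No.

No

By Bézout, 34225m − 9025n = 421 has integer solutions iff gcd(34225, 9025) | 421.
Euclid: 34225 = 3·9025 + 7150; 9025 = 1·7150 + 1875; 7150 = 3·1875 + 1525; 1875 = 1·1525 + 350; 1525 = 4·350 + 125; 350 = 2·125 + 100; 125 = 1·100 + 25; 100 = 4·25 + 0. gcd = 25; 421 mod 25 = 21. No.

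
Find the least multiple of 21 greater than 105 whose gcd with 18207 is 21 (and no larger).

Multiples of 21 above 105: 21·6, 21·7, … . Need the cofactor coprime to 18207/21 = 867.
Checking s = 6, 7, … the first with gcd(s, 867) = 1 is s = 7, giving 147.

147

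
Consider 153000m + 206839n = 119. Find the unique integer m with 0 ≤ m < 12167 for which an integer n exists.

Reduce mod 206839: 153000m ≡ 119 (mod 206839). With g = gcd(153000, 206839) = 17 dividing 119, divide through: 9000m ≡ 7 (mod 12167).
Since gcd(9000, 12167) = 1, m ≡ 7·(9000)⁻¹ ≡ 7407 (mod 12167). Smallest non-negative: 7407.

7407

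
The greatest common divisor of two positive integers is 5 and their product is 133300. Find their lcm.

26660

Since gcd(u,v)·lcm(u,v) = uv, lcm = 133300/5 = 26660.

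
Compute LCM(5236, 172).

5236 = 2² · 7 · 11 · 17; 172 = 2² · 43
max exponents: 2² · 7 · 11 · 17 · 43 = 225148

225148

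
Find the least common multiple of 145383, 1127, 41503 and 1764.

1477672812

lcm(145383, 1127) = 145383·1127/gcd = 163846641/1127 = 145383
lcm(145383, 41503) = 145383·41503/gcd = 6033830649/49 = 123139401
lcm(123139401, 1764) = 123139401·1764/gcd = 217217903364/147 = 1477672812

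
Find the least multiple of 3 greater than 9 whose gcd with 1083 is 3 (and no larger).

12

Multiples of 3 above 9: 3·4, 3·5, … . Need the cofactor coprime to 1083/3 = 361.
Checking s = 4, 5, … the first with gcd(s, 361) = 1 is s = 4, giving 12.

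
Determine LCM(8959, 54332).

8959 = 17² · 31; 54332 = 2² · 17² · 47
max exponents: 2² · 17² · 31 · 47 = 1684292

1684292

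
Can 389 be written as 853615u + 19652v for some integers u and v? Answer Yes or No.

By Bézout, 853615u + 19652v = 389 has integer solutions iff gcd(853615, 19652) | 389.
Euclid: 853615 = 43·19652 + 8579; 19652 = 2·8579 + 2494; 8579 = 3·2494 + 1097; 2494 = 2·1097 + 300; 1097 = 3·300 + 197; 300 = 1·197 + 103; 197 = 1·103 + 94; 103 = 1·94 + 9; 94 = 10·9 + 4; 9 = 2·4 + 1; 4 = 4·1 + 0. gcd = 1; 389 mod 1 = 0. Yes.

Yes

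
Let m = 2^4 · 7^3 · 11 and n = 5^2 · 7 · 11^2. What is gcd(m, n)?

77

min exponent per shared prime: 7 · 11 = 77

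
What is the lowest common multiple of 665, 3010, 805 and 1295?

48668690

665 = 5 · 7 · 19; 3010 = 2 · 5 · 7 · 43; 805 = 5 · 7 · 23; 1295 = 5 · 7 · 37
lcm takes max exponent of each prime: 2 · 5 · 7 · 19 · 23 · 37 · 43 = 48668690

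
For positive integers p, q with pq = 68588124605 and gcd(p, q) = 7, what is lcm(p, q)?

9798303515

gcd·lcm = product, so lcm = 68588124605/7 = 9798303515.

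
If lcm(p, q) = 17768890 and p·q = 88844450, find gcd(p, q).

From gcd × lcm = pq: gcd = 88844450 / 17768890 = 5.

5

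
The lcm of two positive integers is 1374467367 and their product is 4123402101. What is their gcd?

gcd·lcm = product, so gcd = 4123402101/1374467367 = 3.

3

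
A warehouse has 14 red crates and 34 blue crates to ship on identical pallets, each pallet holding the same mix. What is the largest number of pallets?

14 = 2 · 7
34 = 2 · 17
Common: 2 = 2

2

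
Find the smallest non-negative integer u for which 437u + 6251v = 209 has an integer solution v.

72

Euclid: 6251 = 14·437 + 133; 437 = 3·133 + 38; 133 = 3·38 + 19; 38 = 2·19 + 0 → gcd = 19; 209 = 19·11.
Back-substitution yields 437·(-143) + 6251·(10) = 19, so one solution is u = -143·11 = -1573, v = 10·11 = 110.
Solutions in u differ by 6251/19 = 329; the one in [0, 329) is -1573 mod 329 = 72.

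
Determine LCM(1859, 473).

79937

1859 = 11 · 13²; 473 = 11 · 43
max exponents: 11 · 13² · 43 = 79937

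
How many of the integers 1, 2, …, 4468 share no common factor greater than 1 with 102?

1402

Prime factors of 102: 2, 3, 17. Count integers ≤ 4468 divisible by none of them.
By inclusion–exclusion: 4468 − ⌊4468/2⌋ − ⌊4468/3⌋ − ⌊4468/17⌋ + ⌊4468/6⌋ + ⌊4468/34⌋ + ⌊4468/51⌋ − ⌊4468/102⌋ = 1402.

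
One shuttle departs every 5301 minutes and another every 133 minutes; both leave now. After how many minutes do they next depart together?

gcd first: 5301 = 39·133 + 114; 133 = 1·114 + 19; 114 = 6·19 + 0 → gcd = 19
lcm = 5301·133/gcd = 705033/19 = 37107

37107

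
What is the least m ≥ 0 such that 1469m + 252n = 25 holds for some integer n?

17

Euclid: 1469 = 5·252 + 209; 252 = 1·209 + 43; 209 = 4·43 + 37; 43 = 1·37 + 6; 37 = 6·6 + 1; 6 = 6·1 + 0 → gcd = 1; 25 = 1·25.
Back-substitution yields 1469·(41) + 252·(-239) = 1, so one solution is m = 41·25 = 1025, n = -239·25 = -5975.
Solutions in m differ by 252/1 = 252; the one in [0, 252) is 1025 mod 252 = 17.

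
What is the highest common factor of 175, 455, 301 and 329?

7

gcd(175, 455): 455 = 2·175 + 105; 175 = 1·105 + 70; 105 = 1·70 + 35; 70 = 2·35 + 0 → 35
gcd(35, 301): 301 = 8·35 + 21; 35 = 1·21 + 14; 21 = 1·14 + 7; 14 = 2·7 + 0 → 7
gcd(7, 329): 329 = 47·7 + 0 → 7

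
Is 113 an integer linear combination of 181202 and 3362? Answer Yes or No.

gcd(181202, 3362): 181202 = 53·3362 + 3016; 3362 = 1·3016 + 346; 3016 = 8·346 + 248; 346 = 1·248 + 98; 248 = 2·98 + 52; 98 = 1·52 + 46; 52 = 1·46 + 6; 46 = 7·6 + 4; 6 = 1·4 + 2; 4 = 2·2 + 0 → 2
2 does not divide 113, so a solution does not exist.

No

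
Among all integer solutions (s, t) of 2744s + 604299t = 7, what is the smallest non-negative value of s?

575009

gcd(2744, 604299) = 1 (Euclid: 604299 = 220·2744 + 619; 2744 = 4·619 + 268; 619 = 2·268 + 83; 268 = 3·83 + 19; 83 = 4·19 + 7; 19 = 2·7 + 5; 7 = 1·5 + 2; 5 = 2·2 + 1; 2 = 2·1 + 0), and 1 | 7.
Extended Euclid: 2744·(254801) + 604299·(-1157) = 1. Scale by 7: s₀ = 1783607.
General solution s = s₀ + 604299k; reducing mod 604299 gives s = 575009 (and t = -2611).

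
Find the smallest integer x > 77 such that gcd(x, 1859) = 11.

88

Multiples of 11 above 77: 11·8, 11·9, … . Need the cofactor coprime to 1859/11 = 169.
Checking s = 8, 9, … the first with gcd(s, 169) = 1 is s = 8, giving 88.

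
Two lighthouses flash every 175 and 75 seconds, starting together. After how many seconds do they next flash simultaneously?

525

gcd first: 175 = 2·75 + 25; 75 = 3·25 + 0 → gcd = 25
lcm = 175·75/gcd = 13125/25 = 525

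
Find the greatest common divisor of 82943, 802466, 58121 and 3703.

gcd(82943, 802466): 802466 = 9·82943 + 55979; 82943 = 1·55979 + 26964; 55979 = 2·26964 + 2051; 26964 = 13·2051 + 301; 2051 = 6·301 + 245; 301 = 1·245 + 56; 245 = 4·56 + 21; 56 = 2·21 + 14; 21 = 1·14 + 7; 14 = 2·7 + 0 → 7
gcd(7, 58121): 58121 = 8303·7 + 0 → 7
gcd(7, 3703): 3703 = 529·7 + 0 → 7

7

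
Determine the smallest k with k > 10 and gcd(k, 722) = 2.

722 = 2·361. Any k with gcd(k, 722) = 2 is a multiple of 2, say 2s, with s coprime to 361.
Need s > 10/2, so s ≥ 6. First s ≥ 6 with gcd(s, 361) = 1 is s = 6. Thus k = 2·6 = 12.

12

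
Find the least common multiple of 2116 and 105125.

222444500

gcd first: 105125 = 49·2116 + 1441; 2116 = 1·1441 + 675; 1441 = 2·675 + 91; 675 = 7·91 + 38; 91 = 2·38 + 15; 38 = 2·15 + 8; 15 = 1·8 + 7; 8 = 1·7 + 1; 7 = 7·1 + 0 → gcd = 1
lcm = 2116·105125/gcd = 222444500/1 = 222444500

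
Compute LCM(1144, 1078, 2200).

1401400

1144 = 2³ · 11 · 13; 1078 = 2 · 7² · 11; 2200 = 2³ · 5² · 11
lcm takes max exponent of each prime: 2³ · 5² · 7² · 11 · 13 = 1401400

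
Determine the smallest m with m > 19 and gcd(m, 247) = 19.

247 = 19·13. Any m with gcd(m, 247) = 19 is a multiple of 19, say 19s, with s coprime to 13.
Need s > 19/19, so s ≥ 2. First s ≥ 2 with gcd(s, 13) = 1 is s = 2. Thus m = 19·2 = 38.

38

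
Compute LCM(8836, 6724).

14853316

gcd first: 8836 = 1·6724 + 2112; 6724 = 3·2112 + 388; 2112 = 5·388 + 172; 388 = 2·172 + 44; 172 = 3·44 + 40; 44 = 1·40 + 4; 40 = 10·4 + 0 → gcd = 4
lcm = 8836·6724/gcd = 59413264/4 = 14853316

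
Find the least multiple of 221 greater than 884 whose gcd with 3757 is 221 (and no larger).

1105

3757 = 221·17. Any k with gcd(k, 3757) = 221 is a multiple of 221, say 221s, with s coprime to 17.
Need s > 884/221, so s ≥ 5. First s ≥ 5 with gcd(s, 17) = 1 is s = 5. Thus k = 221·5 = 1105.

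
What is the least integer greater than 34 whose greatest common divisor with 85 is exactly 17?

gcd(a, 85) = 17 forces 17 | a; write a = 17s. Then gcd(17s, 17·5) = 17·gcd(s, 5), so need gcd(s, 5) = 1.
17s > 34 gives s ≥ 3. The least s ≥ 3 coprime to 5 is 3, so a = 17·3 = 51.

51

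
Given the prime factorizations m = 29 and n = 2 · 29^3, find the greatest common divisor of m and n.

min exponent per shared prime: 29 = 29

29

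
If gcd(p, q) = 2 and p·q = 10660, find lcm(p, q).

For any two positive integers, gcd × lcm equals their product. Hence lcm = 10660 / 2 = 5330.

5330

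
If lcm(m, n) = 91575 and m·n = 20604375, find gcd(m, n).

From gcd × lcm = mn: gcd = 20604375 / 91575 = 225.

225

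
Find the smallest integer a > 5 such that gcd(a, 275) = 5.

10

Multiples of 5 above 5: 5·2, 5·3, … . Need the cofactor coprime to 275/5 = 55.
Checking s = 2, 3, … the first with gcd(s, 55) = 1 is s = 2, giving 10.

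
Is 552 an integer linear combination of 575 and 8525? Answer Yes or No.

No

gcd(575, 8525): 8525 = 14·575 + 475; 575 = 1·475 + 100; 475 = 4·100 + 75; 100 = 1·75 + 25; 75 = 3·25 + 0 → 25
25 does not divide 552, so a solution does not exist.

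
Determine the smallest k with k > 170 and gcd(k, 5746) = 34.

Multiples of 34 above 170: 34·6, 34·7, … . Need the cofactor coprime to 5746/34 = 169.
Checking s = 6, 7, … the first with gcd(s, 169) = 1 is s = 6, giving 204.

204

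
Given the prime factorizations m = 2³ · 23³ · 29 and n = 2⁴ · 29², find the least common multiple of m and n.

max exponent per prime: 2⁴ · 23³ · 29² = 163719152

163719152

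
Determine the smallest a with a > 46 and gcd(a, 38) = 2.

38 = 2·19. Any a with gcd(a, 38) = 2 is a multiple of 2, say 2s, with s coprime to 19.
Need s > 46/2, so s ≥ 24. First s ≥ 24 with gcd(s, 19) = 1 is s = 24. Thus a = 2·24 = 48.

48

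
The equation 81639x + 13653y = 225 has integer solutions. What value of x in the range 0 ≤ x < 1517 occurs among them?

146

Reduce mod 13653: 81639x ≡ 225 (mod 13653). With g = gcd(81639, 13653) = 9 dividing 225, divide through: 9071x ≡ 25 (mod 1517).
Since gcd(9071, 1517) = 1, x ≡ 25·(9071)⁻¹ ≡ 146 (mod 1517). Smallest non-negative: 146.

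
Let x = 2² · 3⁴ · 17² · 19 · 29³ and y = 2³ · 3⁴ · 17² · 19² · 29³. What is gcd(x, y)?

min exponent per shared prime: 2² · 3⁴ · 17² · 19 · 29³ = 43390079676

43390079676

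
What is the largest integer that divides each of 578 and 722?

Euclid: 722 = 1·578 + 144; 578 = 4·144 + 2; 144 = 72·2 + 0. Last nonzero remainder: 2.

2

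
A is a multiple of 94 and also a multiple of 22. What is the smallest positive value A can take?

94 = 2 · 47; 22 = 2 · 11
max exponents: 2 · 11 · 47 = 1034

1034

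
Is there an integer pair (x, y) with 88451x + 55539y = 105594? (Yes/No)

By Bézout, 88451x + 55539y = 105594 has integer solutions iff gcd(88451, 55539) | 105594.
Euclid: 88451 = 1·55539 + 32912; 55539 = 1·32912 + 22627; 32912 = 1·22627 + 10285; 22627 = 2·10285 + 2057; 10285 = 5·2057 + 0. gcd = 2057; 105594 mod 2057 = 687. No.

No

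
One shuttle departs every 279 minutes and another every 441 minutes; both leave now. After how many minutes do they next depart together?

279 = 3² · 31; 441 = 3² · 7²
max exponents: 3² · 7² · 31 = 13671

13671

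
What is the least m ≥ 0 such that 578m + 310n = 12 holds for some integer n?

44

gcd(578, 310) = 2 (Euclid: 578 = 1·310 + 268; 310 = 1·268 + 42; 268 = 6·42 + 16; 42 = 2·16 + 10; 16 = 1·10 + 6; 10 = 1·6 + 4; 6 = 1·4 + 2; 4 = 2·2 + 0), and 2 | 12.
Extended Euclid: 578·(59) + 310·(-110) = 2. Scale by 6: m₀ = 354.
General solution m = m₀ + 155t; reducing mod 155 gives m = 44 (and n = -82).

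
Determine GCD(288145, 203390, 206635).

288145 = 5 · 11 · 13² · 31; 203390 = 2 · 5 · 11 · 43²; 206635 = 5 · 11 · 13 · 17²
gcd takes min exponent of each prime: 5 · 11 = 55

55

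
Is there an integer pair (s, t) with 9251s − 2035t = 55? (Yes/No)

Yes

gcd(9251, 2035): 9251 = 4·2035 + 1111; 2035 = 1·1111 + 924; 1111 = 1·924 + 187; 924 = 4·187 + 176; 187 = 1·176 + 11; 176 = 16·11 + 0 → 11
11 divides 55, so a solution exists.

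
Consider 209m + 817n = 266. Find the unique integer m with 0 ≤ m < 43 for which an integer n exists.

13

Reduce mod 817: 209m ≡ 266 (mod 817). With g = gcd(209, 817) = 19 dividing 266, divide through: 11m ≡ 14 (mod 43).
Since gcd(11, 43) = 1, m ≡ 14·(11)⁻¹ ≡ 13 (mod 43). Smallest non-negative: 13.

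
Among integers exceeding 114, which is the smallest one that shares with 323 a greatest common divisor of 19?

323 = 19·17. Any m with gcd(m, 323) = 19 is a multiple of 19, say 19s, with s coprime to 17.
Need s > 114/19, so s ≥ 7. First s ≥ 7 with gcd(s, 17) = 1 is s = 7. Thus m = 19·7 = 133.

133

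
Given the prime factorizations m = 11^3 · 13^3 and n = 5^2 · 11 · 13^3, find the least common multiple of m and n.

max exponent per prime: 5^2 · 11^3 · 13^3 = 73105175

73105175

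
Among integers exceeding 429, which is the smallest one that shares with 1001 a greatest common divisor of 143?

572

1001 = 143·7. Any a with gcd(a, 1001) = 143 is a multiple of 143, say 143s, with s coprime to 7.
Need s > 429/143, so s ≥ 4. First s ≥ 4 with gcd(s, 7) = 1 is s = 4. Thus a = 143·4 = 572.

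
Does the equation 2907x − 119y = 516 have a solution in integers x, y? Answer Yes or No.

No

gcd(2907, 119): 2907 = 24·119 + 51; 119 = 2·51 + 17; 51 = 3·17 + 0 → 17
17 does not divide 516, so a solution does not exist.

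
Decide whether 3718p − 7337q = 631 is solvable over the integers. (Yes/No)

No

By Bézout, 3718p − 7337q = 631 has integer solutions iff gcd(3718, 7337) | 631.
Euclid: 7337 = 1·3718 + 3619; 3718 = 1·3619 + 99; 3619 = 36·99 + 55; 99 = 1·55 + 44; 55 = 1·44 + 11; 44 = 4·11 + 0. gcd = 11; 631 mod 11 = 4. No.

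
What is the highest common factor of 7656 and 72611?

7656 = 2³ · 3 · 11 · 29
72611 = 7 · 11 · 23 · 41
Common: 11 = 11

11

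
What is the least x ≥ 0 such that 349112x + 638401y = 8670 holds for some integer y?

Reduce mod 638401: 349112x ≡ 8670 (mod 638401). With g = gcd(349112, 638401) = 289 dividing 8670, divide through: 1208x ≡ 30 (mod 2209).
Since gcd(1208, 2209) = 1, x ≡ 30·(1208)⁻¹ ≡ 1569 (mod 2209). Smallest non-negative: 1569.

1569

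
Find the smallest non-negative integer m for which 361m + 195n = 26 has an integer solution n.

26

gcd(361, 195) = 1 (Euclid: 361 = 1·195 + 166; 195 = 1·166 + 29; 166 = 5·29 + 21; 29 = 1·21 + 8; 21 = 2·8 + 5; 8 = 1·5 + 3; 5 = 1·3 + 2; 3 = 1·2 + 1; 2 = 2·1 + 0), and 1 | 26.
Extended Euclid: 361·(-74) + 195·(137) = 1. Scale by 26: m₀ = -1924.
General solution m = m₀ + 195t; reducing mod 195 gives m = 26 (and n = -48).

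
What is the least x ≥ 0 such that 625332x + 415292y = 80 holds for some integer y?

Euclid: 625332 = 1·415292 + 210040; 415292 = 1·210040 + 205252; 210040 = 1·205252 + 4788; 205252 = 42·4788 + 4156; 4788 = 1·4156 + 632; 4156 = 6·632 + 364; 632 = 1·364 + 268; 364 = 1·268 + 96; 268 = 2·96 + 76; 96 = 1·76 + 20; 76 = 3·20 + 16; 20 = 1·16 + 4; 16 = 4·4 + 0 → gcd = 4; 80 = 4·20.
Back-substitution yields 625332·(-21684) + 415292·(32651) = 4, so one solution is x = -21684·20 = -433680, y = 32651·20 = 653020.
Solutions in x differ by 415292/4 = 103823; the one in [0, 103823) is -433680 mod 103823 = 85435.

85435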